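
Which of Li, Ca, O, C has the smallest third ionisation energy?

The third ionization energy removes an electron from the +2 ion. For each element: Li²⁺ is already 1 electron into the core; Ca²⁺ is the bare [Ar] core; O²⁺ still has 4 valence electrons; C²⁺ still has 2 valence electrons.
Usually core removal costs more than valence removal, but here the competition is close: a tightly held n=2 valence electron can cost more to remove than an n=3 core electron, so the actual values have to decide it.
Valence configurations: O²⁺ [He]2s²2p², C²⁺ [He]2s².
Tabulated IE_3 (kJ/mol): Li 11815, Ca 4912, O 5300, C 4620.
Overall IE_3 order: C < Ca < O < Li.

C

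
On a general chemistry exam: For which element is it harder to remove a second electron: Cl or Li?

Li

IE_2 is the cost of taking one more electron from the +1 cation: Cl⁺ still has 6 valence electrons; Li⁺ is the bare [He] core.
Breaking into a closed-shell core is much more expensive than removing a leftover valence electron — Li has the largest IE_2 here.
Approximate IE_2 values (kJ/mol): Cl 2298, Li 7298.
Putting it together, IE_2: Cl < Li.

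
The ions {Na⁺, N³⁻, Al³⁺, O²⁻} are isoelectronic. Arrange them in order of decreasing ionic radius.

All of these have 10 electrons, so size is governed by nuclear charge alone: the more protons, the stronger the pull on the same electron cloud, and the smaller the ion.
Nuclear charges: Al³⁺ (Z=13), Na⁺ (Z=11), O²⁻ (Z=8), N³⁻ (Z=7).
Largest to smallest: N³⁻ > O²⁻ > Na⁺ > Al³⁺.

N³⁻, O²⁻, Na⁺, Al³⁺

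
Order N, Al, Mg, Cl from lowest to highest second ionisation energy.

Mg < Al < Cl < N

Consider each +1 ion: N⁺ still has 4 valence electrons; Al⁺ still has 2 valence electrons; Mg⁺ still has 1 valence electron; Cl⁺ still has 6 valence electrons.
All are still removing valence electrons, so compare the +1 ions as you would atoms: IE_2 generally rises across a period (higher Z_eff) and falls down a group (larger shell), subject to the usual subshell exceptions.
Valence configurations: N⁺ [He]2s²2p², Al⁺ [Ne]3s², Mg⁺ [Ne]3s¹, Cl⁺ [Ne]3s²3p⁴.
Approximate IE_2 values (kJ/mol): N 2856, Al 1817, Mg 1451, Cl 2298.
So the second ionization energies run Mg < Al < Cl < N.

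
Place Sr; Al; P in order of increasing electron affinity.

Sr, Al, P

Al is in period 3, group 13; P is in period 3, group 15; Sr is in period 5, group 2.
EA tends to increase across a period and decrease down a group, though the pattern is less regular than for IE or radius.
These span different periods and groups, so the two trends combine.
Al > Sr: both effects reinforce here, so Al is clearly the higher of the two.
P > Al: both are in period 3; the period trend gives P the larger value.
For reference (kJ/mol): Al 42, P 72, Sr 5.
So from lowest to highest: Sr < Al < P.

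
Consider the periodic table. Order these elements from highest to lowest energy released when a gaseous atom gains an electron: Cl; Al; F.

Cl, F, Al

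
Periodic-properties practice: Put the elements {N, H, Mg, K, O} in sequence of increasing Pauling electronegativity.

K, Mg, H, N, O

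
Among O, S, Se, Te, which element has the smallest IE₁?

IE₁ increases left→right with effective nuclear charge and decreases top→bottom as the valence shell moves farther out.
All are in group 16, so first ionization energy increases up the group.
The smallest IE₁ among these belongs to Te.

Te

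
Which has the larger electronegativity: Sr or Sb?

Sb

Sr is in period 5, group 2; Sb is in period 5, group 15.
EN rises left→right (higher Z_eff, smaller atoms) and falls top→bottom (larger, more shielded atoms).
All lie in period 5, so electronegativity increases left to right.
So Sb has the larger electronegativity (Sb > Sr).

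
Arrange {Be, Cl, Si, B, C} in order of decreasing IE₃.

Be > C > Cl > B > Si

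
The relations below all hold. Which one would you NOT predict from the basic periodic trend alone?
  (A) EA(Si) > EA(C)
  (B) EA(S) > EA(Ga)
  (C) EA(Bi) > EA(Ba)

The general trend: electron affinity increases across a period and decreases down a group.
(A) Si (period 3, group 14) vs C (period 2, group 14): the stated order contradicts the simple trend.
(B) S (period 3, group 16) vs Ga (period 4, group 13): the stated order agrees with the simple trend.
(C) Bi (period 6, group 15) vs Ba (period 6, group 2): the stated order agrees with the simple trend.
The exception is (A): Si's larger, more diffuse 3p orbitals accept an added electron slightly more readily than C's compact 2p.

(A)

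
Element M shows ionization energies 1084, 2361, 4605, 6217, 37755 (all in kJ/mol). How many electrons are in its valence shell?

Look for the largest jump between consecutive ionization energies: IE5/IE4 ≈ 6.1, far larger than any earlier ratio.
That jump marks the point where a core electron is being removed. So the atom has 4 valence electrons.

4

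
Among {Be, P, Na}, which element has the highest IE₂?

Na

IE_2 is the cost of taking one more electron from the +1 cation: Be⁺ still has 1 valence electron; P⁺ still has 4 valence electrons; Na⁺ is the bare [Ne] core.
Core electrons are held far more tightly than valence electrons, so Na tops the IE_2 order.
Valence configurations: Be⁺ [He]2s¹, P⁺ [Ne]3s²3p².
Tabulated IE_2 (kJ/mol): Be 1757, P 1907, Na 4562.
Overall IE_2 order: Be < P < Na.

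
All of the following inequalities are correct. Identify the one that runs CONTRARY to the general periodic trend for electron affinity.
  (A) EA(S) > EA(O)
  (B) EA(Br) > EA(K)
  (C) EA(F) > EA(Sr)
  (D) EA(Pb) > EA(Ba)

(A)

The general trend: electron affinity increases across a period and decreases down a group.
(A) S (period 3, group 16) vs O (period 2, group 16): the stated order contradicts the simple trend.
(B) Br (period 4, group 17) vs K (period 4, group 1): the stated order agrees with the simple trend.
(C) F (period 2, group 17) vs Sr (period 5, group 2): the stated order agrees with the simple trend.
(D) Pb (period 6, group 14) vs Ba (period 6, group 2): the stated order agrees with the simple trend.
The exception is (A): the compact 2p subshell of O repels the added electron more than S's larger 3p does.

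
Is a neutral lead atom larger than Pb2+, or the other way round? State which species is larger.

Pb

Forming Pb2+ removes 2 electrons from Pb. Fewer electrons for the same nuclear charge means less shielding and a higher Z_eff on the remaining electrons.
A cation is smaller than its parent atom: Pb2+ < Pb.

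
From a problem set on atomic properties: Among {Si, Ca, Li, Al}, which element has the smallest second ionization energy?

Ca

The second ionization energy removes an electron from the +1 ion. For each element: Si⁺ still has 3 valence electrons; Ca⁺ still has 1 valence electron; Li⁺ is the bare [He] core; Al⁺ still has 2 valence electrons.
Pulling an electron out of a noble-gas core costs far more than removing a remaining valence electron, so Li sits at the high end of IE_2.
Valence configurations: Si⁺ [Ne]3s²3p¹, Ca⁺ [Ar]4s¹, Al⁺ [Ne]3s².
Si⁺ loses a lone 3p electron whereas Al⁺ must break into a filled 3s² pair, so IE_2(Al) > IE_2(Si) even though Si has the higher nuclear charge.
The numbers (kJ/mol): Si 1577, Ca 1145, Li 7298, Al 1817.
Hence IE_2: Ca < Si < Al < Li.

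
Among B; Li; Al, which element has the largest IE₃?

After 2 electrons have been removed, what remains? B²⁺ still has 1 valence electron; Li²⁺ is already 1 electron into the core; Al²⁺ still has 1 valence electron.
Core electrons are held far more tightly than valence electrons, so Li tops the IE_3 order.
Valence configurations: B²⁺ [He]2s¹, Al²⁺ [Ne]3s¹.
Tabulated IE_3 (kJ/mol): B 3660, Li 11815, Al 2745.
Overall IE_3 order: Al < B < Li.

Li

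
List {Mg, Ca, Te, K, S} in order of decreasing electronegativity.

S, Te, Mg, Ca, K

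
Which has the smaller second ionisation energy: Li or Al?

Consider each +1 ion: Li⁺ is the bare [He] core; Al⁺ still has 2 valence electrons.
Core electrons are held far more tightly than valence electrons, so Li tops the IE_2 order.
Tabulated IE_2 (kJ/mol): Li 7298, Al 1817.
So the second ionization energies run Al < Li.

Al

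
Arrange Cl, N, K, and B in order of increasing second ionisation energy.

The second ionization energy removes an electron from the +1 ion. For each element: Cl⁺ still has 6 valence electrons; N⁺ still has 4 valence electrons; K⁺ is the bare [Ar] core; B⁺ still has 2 valence electrons.
Pulling an electron out of a noble-gas core costs far more than removing a remaining valence electron, so K sits at the high end of IE_2.
Valence configurations: Cl⁺ [Ne]3s²3p⁴, N⁺ [He]2s²2p², B⁺ [He]2s².
Approximate IE_2 values (kJ/mol): Cl 2298, N 2856, K 3052, B 2427.
So the second ionization energies run Cl < B < N < K.

Cl, B, N, K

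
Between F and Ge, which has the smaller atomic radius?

F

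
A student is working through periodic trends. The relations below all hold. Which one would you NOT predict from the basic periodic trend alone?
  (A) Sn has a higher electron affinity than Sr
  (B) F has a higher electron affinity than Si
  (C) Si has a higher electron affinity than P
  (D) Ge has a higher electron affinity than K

(C)

The general trend: electron affinity increases across a period and decreases down a group.
(A) Sn (period 5, group 14) vs Sr (period 5, group 2): the stated order agrees with the simple trend.
(B) F (period 2, group 17) vs Si (period 3, group 14): the stated order agrees with the simple trend.
(C) Si (period 3, group 14) vs P (period 3, group 15): the stated order contradicts the simple trend.
(D) Ge (period 4, group 14) vs K (period 4, group 1): the stated order agrees with the simple trend.
The exception is (C): adding an electron to P's half-filled 3p³ is unfavourable, so Si (3p²) has the more exothermic EA.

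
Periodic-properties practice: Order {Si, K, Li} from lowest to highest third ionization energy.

Consider each +2 ion: Si²⁺ still has 2 valence electrons; K²⁺ is already 1 electron into the core; Li²⁺ is already 1 electron into the core.
Pulling an electron out of a noble-gas core costs far more than removing a remaining valence electron, so K and Li sit at the high end of IE_3.
The numbers (kJ/mol): Si 3232, K 4420, Li 11815.
So the third ionization energies run Si < K < Li.

Si < K < Li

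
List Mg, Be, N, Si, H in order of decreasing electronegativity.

H is in period 1, group 1; Be is in period 2, group 2; N is in period 2, group 15; Mg is in period 3, group 2; Si is in period 3, group 14.
Electronegativity increases across a period and decreases down a group, tracking effective nuclear charge and atomic size.
Neither a single period nor a single group — weigh both effects.
Be > Mg: they share group 2; the group trend gives Be the larger value.
Si > Be: period and group pull opposite ways; the across-period shift dominates (1.90 vs 1.57).
H > Si: the two effects oppose for this pair; the down-group effect wins (2.20 vs 1.90).
N > H: period and group pull opposite ways; the across-period shift dominates (3.04 vs 2.20).
Approximate values (Pauling): H 2.20, Be 1.57, N 3.04, Mg 1.31, Si 1.90.
So from highest to lowest: N > H > Si > Be > Mg.

N > H > Si > Be > Mg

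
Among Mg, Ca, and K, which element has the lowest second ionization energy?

Ca

The second ionization energy removes an electron from the +1 ion. For each element: Mg⁺ still has 1 valence electron; Ca⁺ still has 1 valence electron; K⁺ is the bare [Ar] core.
Pulling an electron out of a noble-gas core costs far more than removing a remaining valence electron, so K sits at the high end of IE_2.
Valence configurations: Mg⁺ [Ne]3s¹, Ca⁺ [Ar]4s¹.
Tabulated IE_2 (kJ/mol): Mg 1451, Ca 1145, K 3052.
Overall IE_2 order: Ca < Mg < K.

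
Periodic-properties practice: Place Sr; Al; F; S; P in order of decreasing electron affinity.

F > S > P > Al > Sr

F is in period 2, group 17; Al is in period 3, group 13; P is in period 3, group 15; S is in period 3, group 16; Sr is in period 5, group 2.
EA tends to increase across a period and decrease down a group, though the pattern is less regular than for IE or radius.
These span different periods and groups, so the two trends combine.
Al > Sr: both effects reinforce here, so Al is clearly the higher of the two.
P > Al: P lies to the right of Al in period 3, so the across-period effect alone puts P higher.
S > P: both are in period 3; the period trend gives S the larger value.
F > S: relative to S, both the across-period and down-group shifts push F's electron affinity up.
For reference (kJ/mol): F 328, Al 42, P 72, S 200, Sr 5.
So from highest to lowest: F > S > P > Al > Sr.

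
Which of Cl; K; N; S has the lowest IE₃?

After 2 electrons have been removed, what remains? Cl²⁺ still has 5 valence electrons; K²⁺ is already 1 electron into the core; N²⁺ still has 3 valence electrons; S²⁺ still has 4 valence electrons.
Usually core removal costs more than valence removal, but here the competition is close: a tightly held n=2 valence electron can cost more to remove than an n=3 core electron, so the actual values have to decide it.
Valence configurations: Cl²⁺ [Ne]3s²3p³, N²⁺ [He]2s²2p¹, S²⁺ [Ne]3s²3p².
Approximate IE_3 values (kJ/mol): Cl 3822, K 4420, N 4578, S 3357.
Overall IE_3 order: S < Cl < K < N.

S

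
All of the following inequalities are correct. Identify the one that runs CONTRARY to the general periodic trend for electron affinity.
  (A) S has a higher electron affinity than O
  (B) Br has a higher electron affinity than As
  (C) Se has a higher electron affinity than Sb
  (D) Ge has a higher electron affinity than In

The general trend: electron affinity increases across a period and decreases down a group.
(A) S (period 3, group 16) vs O (period 2, group 16): the stated order contradicts the simple trend.
(B) Br (period 4, group 17) vs As (period 4, group 15): the stated order agrees with the simple trend.
(C) Se (period 4, group 16) vs Sb (period 5, group 15): the stated order agrees with the simple trend.
(D) Ge (period 4, group 14) vs In (period 5, group 13): the stated order agrees with the simple trend.
The exception is (A): the compact 2p subshell of O repels the added electron more than S's larger 3p does.

(A)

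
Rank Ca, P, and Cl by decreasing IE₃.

Ca > Cl > P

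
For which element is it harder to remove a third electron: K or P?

Consider each +2 ion: K²⁺ is already 1 electron into the core; P²⁺ still has 3 valence electrons.
Breaking into a closed-shell core is much more expensive than removing a leftover valence electron — K has the largest IE_3 here.
The numbers (kJ/mol): K 4420, P 2914.
So the third ionization energies run P < K.

K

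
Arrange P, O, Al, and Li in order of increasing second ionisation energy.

Al < P < O < Li

Consider each +1 ion: P⁺ still has 4 valence electrons; O⁺ still has 5 valence electrons; Al⁺ still has 2 valence electrons; Li⁺ is the bare [He] core.
Pulling an electron out of a noble-gas core costs far more than removing a remaining valence electron, so Li sits at the high end of IE_2.
Valence configurations: P⁺ [Ne]3s²3p², O⁺ [He]2s²2p³, Al⁺ [Ne]3s².
Approximate IE_2 values (kJ/mol): P 1907, O 3388, Al 1817, Li 7298.
So the second ionization energies run Al < P < O < Li.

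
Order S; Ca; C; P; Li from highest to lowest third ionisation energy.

Li, Ca, C, S, P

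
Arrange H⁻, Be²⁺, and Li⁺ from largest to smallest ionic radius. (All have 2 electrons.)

All of these have 2 electrons, so size is governed by nuclear charge alone: the more protons, the stronger the pull on the same electron cloud, and the smaller the ion.
Nuclear charges: Be²⁺ (Z=4), Li⁺ (Z=3), H⁻ (Z=1).
Largest to smallest: H⁻ > Li⁺ > Be²⁺.

H⁻ > Li⁺ > Be²⁺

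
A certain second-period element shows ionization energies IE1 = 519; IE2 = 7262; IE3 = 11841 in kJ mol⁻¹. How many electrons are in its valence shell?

Look for the largest jump between consecutive ionization energies: IE2/IE1 ≈ 14.0, far larger than any earlier ratio.
That jump marks the point where a core electron is being removed. So the atom has 1 valence electron.

1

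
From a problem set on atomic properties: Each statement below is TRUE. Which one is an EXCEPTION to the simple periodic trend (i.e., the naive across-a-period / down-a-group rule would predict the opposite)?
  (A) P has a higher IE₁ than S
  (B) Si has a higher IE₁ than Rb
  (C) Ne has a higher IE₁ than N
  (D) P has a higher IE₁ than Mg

(A)

The general trend: IE₁ increases across a period and decreases down a group.
(A) P (period 3, group 15) vs S (period 3, group 16): the stated order contradicts the simple trend.
(B) Si (period 3, group 14) vs Rb (period 5, group 1): the stated order agrees with the simple trend.
(C) Ne (period 2, group 18) vs N (period 2, group 15): the stated order agrees with the simple trend.
(D) P (period 3, group 15) vs Mg (period 3, group 2): the stated order agrees with the simple trend.
The exception is (A): S (3p⁴) ionizes more easily than half-filled P (3p³) because the paired 3p electron in S is pushed out by e⁻–e⁻ repulsion.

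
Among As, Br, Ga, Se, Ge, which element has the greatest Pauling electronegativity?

Br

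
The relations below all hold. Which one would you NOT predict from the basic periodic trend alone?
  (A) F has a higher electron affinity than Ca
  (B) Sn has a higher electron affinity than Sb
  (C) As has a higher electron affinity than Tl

The general trend: electron affinity increases across a period and decreases down a group.
(A) F (period 2, group 17) vs Ca (period 4, group 2): the stated order agrees with the simple trend.
(B) Sn (period 5, group 14) vs Sb (period 5, group 15): the stated order contradicts the simple trend.
(C) As (period 4, group 15) vs Tl (period 6, group 13): the stated order agrees with the simple trend.
The exception is (B): adding an electron to Sb's half-filled 5p³ is unfavourable, so Sn has the more exothermic EA.

(B)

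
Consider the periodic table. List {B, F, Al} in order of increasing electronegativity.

B is in period 2, group 13; F is in period 2, group 17; Al is in period 3, group 13.
Atoms toward the upper right of the periodic table pull bonding electrons most strongly.
Neither a single period nor a single group — weigh both effects.
B > Al: B sits above Al in group 13, so the down-group effect alone puts B higher.
F > B: F lies to the right of B in period 2, so the across-period effect alone puts F higher.
For reference (Pauling): B 2.04, F 3.98, Al 1.61.
So from lowest to highest: Al < B < F.

Al < B < F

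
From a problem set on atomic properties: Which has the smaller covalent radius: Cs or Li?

Li is in period 2, group 1; Cs is in period 6, group 1.
Moving right in a period, electrons are added to the same shell under a stronger nuclear pull, so atoms get smaller; moving down, a new shell is opened and atoms get larger.
All are in group 1, so atomic radius increases down the group.
So Li has the smaller covalent radius (Li < Cs).

Li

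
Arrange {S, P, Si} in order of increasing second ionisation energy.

After 1 electron has been removed, what remains? S⁺ still has 5 valence electrons; P⁺ still has 4 valence electrons; Si⁺ still has 3 valence electrons.
All are still removing valence electrons, so compare the +1 ions as you would atoms: IE_2 generally rises across a period (higher Z_eff) and falls down a group (larger shell), subject to the usual subshell exceptions.
Valence configurations: S⁺ [Ne]3s²3p³, P⁺ [Ne]3s²3p², Si⁺ [Ne]3s²3p¹.
Approximate IE_2 values (kJ/mol): S 2252, P 1907, Si 1577.
Hence IE_2: Si < P < S.

Si, P, S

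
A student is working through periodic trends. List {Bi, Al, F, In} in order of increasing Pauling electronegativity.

Al < In < Bi < F

F is in period 2, group 17; Al is in period 3, group 13; In is in period 5, group 13; Bi is in period 6, group 15.
Atoms toward the upper right of the periodic table pull bonding electrons most strongly.
These span different periods and groups, so the two trends combine.
In > Al: this pair runs against the simple trend — see the exception note.
Bi > In: period and group pull opposite ways; the across-period shift dominates (2.02 vs 1.78).
F > Bi: relative to Bi, both the across-period and down-group shifts push F's electronegativity up.
Note the exception: In has a higher electronegativity than Al, contrary to the simple trend — poor shielding by filled d (and f) subshells raises the heavier element's effective nuclear charge more than the simple down-group trend predicts.
Approximate values (Pauling): F 3.98, Al 1.61, In 1.78, Bi 2.02.
So from lowest to highest: Al < In < Bi < F.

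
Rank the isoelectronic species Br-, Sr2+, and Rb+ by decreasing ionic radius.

Br-, Rb+, Sr2+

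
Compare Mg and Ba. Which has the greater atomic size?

Mg is in period 3, group 2; Ba is in period 6, group 2.
Moving right in a period, electrons are added to the same shell under a stronger nuclear pull, so atoms get smaller; moving down, a new shell is opened and atoms get larger.
All are in group 2, so atomic radius increases down the group.
So Ba has the greater atomic size (Ba > Mg).

Ba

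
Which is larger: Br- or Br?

Forming Br- adds 1 electron to Br. More electron–electron repulsion in the same shell, with unchanged nuclear charge, lets the cloud expand.
An anion is larger than its parent atom: Br- > Br.

Br-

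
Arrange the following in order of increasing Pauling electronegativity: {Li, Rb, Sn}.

Electronegativity increases across a period and decreases down a group, tracking effective nuclear charge and atomic size.
Here both period and group differ, so the two effects have to be weighed against each other.
Li > Rb: Li sits above Rb in group 1, so the down-group effect alone puts Li higher.
Sn > Li: the two effects oppose for this pair; the across-period effect wins (1.96 vs 0.98).
For reference (Pauling): Li 0.98, Rb 0.82, Sn 1.96.
So from lowest to highest: Rb < Li < Sn.

Rb < Li < Sn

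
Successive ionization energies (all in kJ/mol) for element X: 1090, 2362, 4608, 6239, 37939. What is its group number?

Look for the largest jump between consecutive ionization energies: IE5/IE4 ≈ 6.1, far larger than any earlier ratio.
That jump marks the point where a core electron is being removed. So the atom has 4 valence electrons.
A main-group element with 4 valence electrons is in group 14.

Group 14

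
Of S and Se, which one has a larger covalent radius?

Se

S is in period 3, group 16; Se is in period 4, group 16.
Across a period the added protons contract the valence shell; down a group each new principal shell makes the atom larger.
All are in group 16, so atomic radius increases down the group.
So Se has the larger covalent radius (Se > S).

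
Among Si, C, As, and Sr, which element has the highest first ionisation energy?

C

IE₁ increases left→right with effective nuclear charge and decreases top→bottom as the valence shell moves farther out.
Here both period and group differ, so the two effects have to be weighed against each other.
Si > Sr: relative to Sr, both the across-period and down-group shifts push Si's first ionization energy up.
As > Si: period and group pull opposite ways; the across-period shift dominates (947 vs 786 kJ/mol).
C > As: the two effects oppose for this pair; the down-group effect wins (1086 vs 947 kJ/mol).
Tabulated first ionization energy (kJ/mol): C 1086, Si 786, As 947, Sr 550.
The highest first ionisation energy among these belongs to C.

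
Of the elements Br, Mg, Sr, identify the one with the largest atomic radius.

Atomic radius shrinks across a period as nuclear charge pulls the same shell inward, and grows down a group as new shells are added.
Here both period and group differ, so the two effects have to be weighed against each other.
Mg > Br: period and group pull opposite ways; the across-period shift dominates (139 vs 114 pm).
Sr > Mg: they share group 2; the group trend gives Sr the larger value.
Tabulated atomic radius (pm): Mg 139, Br 114, Sr 185.
The largest atomic radius among these belongs to Sr.

Sr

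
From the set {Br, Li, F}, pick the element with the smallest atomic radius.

Li is in period 2, group 1; F is in period 2, group 17; Br is in period 4, group 17.
Across a period the added protons contract the valence shell; down a group each new principal shell makes the atom larger.
These span different periods and groups, so the two trends combine.
Br > F: they share group 17; the group trend gives Br the larger value.
Li > Br: the two effects oppose for this pair; the across-period effect wins (133 vs 114 pm).
Tabulated atomic radius (pm): Li 133, F 64, Br 114.
The smallest atomic radius among these belongs to F.

F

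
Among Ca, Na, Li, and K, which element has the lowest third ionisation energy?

Consider each +2 ion: Ca²⁺ is the bare [Ar] core; Na²⁺ is already 1 electron into the core; Li²⁺ is already 1 electron into the core; K²⁺ is already 1 electron into the core.
All of these are removing an electron from a noble-gas core or deeper; the smaller core (lower principal quantum number) is held far more tightly, and within a period the higher nuclear charge binds the same core more tightly.
Tabulated IE_3 (kJ/mol): Ca 4912, Na 6910, Li 11815, K 4420.
Putting it together, IE_3: K < Ca < Na < Li.

K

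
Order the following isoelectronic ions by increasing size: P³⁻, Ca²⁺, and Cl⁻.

All of these have 18 electrons, so size is governed by nuclear charge alone: the more protons, the stronger the pull on the same electron cloud, and the smaller the ion.
Nuclear charges: Ca²⁺ (Z=20), Cl⁻ (Z=17), P³⁻ (Z=15).
Smallest to largest: Ca²⁺ < Cl⁻ < P³⁻.

Ca²⁺ < Cl⁻ < P³⁻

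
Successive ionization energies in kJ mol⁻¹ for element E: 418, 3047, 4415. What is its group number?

Group 1

Look for the largest jump between consecutive ionization energies: IE2/IE1 ≈ 7.3, far larger than any earlier ratio.
That jump marks the point where a core electron is being removed. So the atom has 1 valence electron.
A main-group element with 1 valence electron is in group 1.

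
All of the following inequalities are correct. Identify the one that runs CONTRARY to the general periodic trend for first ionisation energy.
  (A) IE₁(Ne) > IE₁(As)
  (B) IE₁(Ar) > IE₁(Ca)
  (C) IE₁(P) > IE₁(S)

(C)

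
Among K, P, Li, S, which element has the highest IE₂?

Li

IE_2 is the cost of taking one more electron from the +1 cation: K⁺ is the bare [Ar] core; P⁺ still has 4 valence electrons; Li⁺ is the bare [He] core; S⁺ still has 5 valence electrons.
Breaking into a closed-shell core is much more expensive than removing a leftover valence electron — K and Li have the largest IE_2 here.
Valence configurations: P⁺ [Ne]3s²3p², S⁺ [Ne]3s²3p³.
The numbers (kJ/mol): K 3052, P 1907, Li 7298, S 2252.
Hence IE_2: P < S < K < Li.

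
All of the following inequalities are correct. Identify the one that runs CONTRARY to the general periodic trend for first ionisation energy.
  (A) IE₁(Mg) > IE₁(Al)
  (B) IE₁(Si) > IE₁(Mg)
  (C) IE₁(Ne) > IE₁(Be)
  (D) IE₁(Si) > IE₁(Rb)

The general trend: first ionisation energy increases across a period and decreases down a group.
(A) Mg (period 3, group 2) vs Al (period 3, group 13): the stated order contradicts the simple trend.
(B) Si (period 3, group 14) vs Mg (period 3, group 2): the stated order agrees with the simple trend.
(C) Ne (period 2, group 18) vs Be (period 2, group 2): the stated order agrees with the simple trend.
(D) Si (period 3, group 14) vs Rb (period 5, group 1): the stated order agrees with the simple trend.
The exception is (A): Al's single 3p electron is easier to remove than one from Mg's filled 3s².

(A)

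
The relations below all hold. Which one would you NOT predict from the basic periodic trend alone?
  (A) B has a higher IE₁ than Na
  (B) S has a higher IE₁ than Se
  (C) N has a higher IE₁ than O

(C)

The general trend: IE₁ increases across a period and decreases down a group.
(A) B (period 2, group 13) vs Na (period 3, group 1): the stated order agrees with the simple trend.
(B) S (period 3, group 16) vs Se (period 4, group 16): the stated order agrees with the simple trend.
(C) N (period 2, group 15) vs O (period 2, group 16): the stated order contradicts the simple trend.
The exception is (C): pairing an electron in O's 2p⁴ costs repulsion energy, so O ionizes more easily than half-filled N (2p³).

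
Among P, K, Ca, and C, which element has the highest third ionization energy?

Ca

After 2 electrons have been removed, what remains? P²⁺ still has 3 valence electrons; K²⁺ is already 1 electron into the core; Ca²⁺ is the bare [Ar] core; C²⁺ still has 2 valence electrons.
Usually core removal costs more than valence removal, but here the competition is close: a tightly held n=2 valence electron can cost more to remove than an n=3 core electron, so the actual values have to decide it.
Valence configurations: P²⁺ [Ne]3s²3p¹, C²⁺ [He]2s².
The numbers (kJ/mol): P 2914, K 4420, Ca 4912, C 4620.
So the third ionization energies run P < K < C < Ca.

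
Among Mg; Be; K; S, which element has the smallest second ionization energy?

Consider each +1 ion: Mg⁺ still has 1 valence electron; Be⁺ still has 1 valence electron; K⁺ is the bare [Ar] core; S⁺ still has 5 valence electrons.
Core electrons are held far more tightly than valence electrons, so K tops the IE_2 order.
Valence configurations: Mg⁺ [Ne]3s¹, Be⁺ [He]2s¹, S⁺ [Ne]3s²3p³.
Tabulated IE_2 (kJ/mol): Mg 1451, Be 1757, K 3052, S 2252.
Putting it together, IE_2: Mg < Be < S < K.

Mg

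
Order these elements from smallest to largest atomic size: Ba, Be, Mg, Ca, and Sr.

Be is in period 2, group 2; Mg is in period 3, group 2; Ca is in period 4, group 2; Sr is in period 5, group 2; Ba is in period 6, group 2.
Atomic radius shrinks across a period as nuclear charge pulls the same shell inward, and grows down a group as new shells are added.
All are in group 2, so atomic radius increases down the group.
So from smallest to largest: Be < Mg < Ca < Sr < Ba.

Be < Mg < Ca < Sr < Ba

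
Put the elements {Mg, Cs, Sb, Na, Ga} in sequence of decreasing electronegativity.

Na is in period 3, group 1; Mg is in period 3, group 2; Ga is in period 4, group 13; Sb is in period 5, group 15; Cs is in period 6, group 1.
EN rises left→right (higher Z_eff, smaller atoms) and falls top→bottom (larger, more shielded atoms).
These span different periods and groups, so the two trends combine.
Na > Cs: Na sits above Cs in group 1, so the down-group effect alone puts Na higher.
Mg > Na: both are in period 3; the period trend gives Mg the larger value.
Ga > Mg: the two effects oppose for this pair; the across-period effect wins (1.81 vs 1.31).
Sb > Ga: the two effects oppose for this pair; the across-period effect wins (2.05 vs 1.81).
Approximate values (Pauling): Na 0.93, Mg 1.31, Ga 1.81, Sb 2.05, Cs 0.79.
So from highest to lowest: Sb > Ga > Mg > Na > Cs.

Sb > Ga > Mg > Na > Cs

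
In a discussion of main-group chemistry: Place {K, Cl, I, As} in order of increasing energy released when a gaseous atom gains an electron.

K < As < I < Cl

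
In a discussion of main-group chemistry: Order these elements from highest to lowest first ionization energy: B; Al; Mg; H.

H is in period 1, group 1; B is in period 2, group 13; Mg is in period 3, group 2; Al is in period 3, group 13.
First ionization energy rises across a period (greater Z_eff holds electrons more tightly) and falls down a group (valence electrons are farther from the nucleus).
Here both period and group differ, so the two effects have to be weighed against each other.
Mg > Al: this pair runs against the simple trend — see the exception note.
B > Mg: relative to Mg, both the across-period and down-group shifts push B's first ionization energy up.
H > B: period and group pull opposite ways; the down-group shift dominates (1312 vs 801 kJ/mol).
Note the exception: Mg has a higher first ionization energy than Al, contrary to the simple trend — Al's single 3p electron is easier to remove than one from Mg's filled 3s².
For reference (kJ/mol): H 1312, B 801, Mg 738, Al 578.
So from highest to lowest: H > B > Mg > Al.

H > B > Mg > Al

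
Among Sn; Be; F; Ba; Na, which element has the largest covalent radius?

Be is in period 2, group 2; F is in period 2, group 17; Na is in period 3, group 1; Sn is in period 5, group 14; Ba is in period 6, group 2.
Across a period the added protons contract the valence shell; down a group each new principal shell makes the atom larger.
Here both period and group differ, so the two effects have to be weighed against each other.
Be > F: both are in period 2; the period trend gives Be the larger value.
Sn > Be: the two effects oppose for this pair; the down-group effect wins (140 vs 102 pm).
Na > Sn: the two effects oppose for this pair; the across-period effect wins (155 vs 140 pm).
Ba > Na: the two effects oppose for this pair; the down-group effect wins (196 vs 155 pm).
Approximate values (pm): Be 102, F 64, Na 155, Sn 140, Ba 196.
The largest covalent radius among these belongs to Ba.

Ba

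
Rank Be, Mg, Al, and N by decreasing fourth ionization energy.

Be, Al, Mg, N

After 3 electrons have been removed, what remains? Be³⁺ is already 1 electron into the core; Mg³⁺ is already 1 electron into the core; Al³⁺ is the bare [Ne] core; N³⁺ still has 2 valence electrons.
Core electrons are held far more tightly than valence electrons, so Mg, Al and Be top the IE_4 order.
Approximate IE_4 values (kJ/mol): Be 21007, Mg 10543, Al 11577, N 7475.
Overall IE_4 order: N < Mg < Al < Be.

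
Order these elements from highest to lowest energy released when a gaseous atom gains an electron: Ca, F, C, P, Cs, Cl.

Cl > F > C > P > Cs > Ca

C is in period 2, group 14; F is in period 2, group 17; P is in period 3, group 15; Cl is in period 3, group 17; Ca is in period 4, group 2; Cs is in period 6, group 1.
Electron affinity generally becomes more exothermic across a period toward the halogens and less exothermic down a group.
Here both period and group differ, so the two effects have to be weighed against each other.
Cs > Ca: this pair runs against the simple trend — see the exception note.
P > Cs: relative to Cs, both the across-period and down-group shifts push P's electron affinity up.
C > P: period and group pull opposite ways; the down-group shift dominates (122 vs 72 kJ/mol).
F > C: F lies to the right of C in period 2, so the across-period effect alone puts F higher.
Cl > F: this pair runs against the simple trend — see the exception note.
Note the exception: Cs has a higher electron affinity than Ca, contrary to the simple trend — adding an electron to Ca (ns²) has to open a new, higher-energy np subshell, which is unfavourable.
Note the exception: Cl has a higher electron affinity than F, contrary to the simple trend — F's small 2p subshell makes the incoming electron feel strong e⁻–e⁻ repulsion, so Cl actually releases more energy on gaining an electron.
For reference (kJ/mol): C 122, F 328, P 72, Cl 349, Ca 2, Cs 46.
So from highest to lowest: Cl > F > C > P > Cs > Ca.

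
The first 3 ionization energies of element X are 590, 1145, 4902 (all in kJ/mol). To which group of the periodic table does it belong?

Look for the largest jump between consecutive ionization energies: IE3/IE2 ≈ 4.3, far larger than any earlier ratio.
That jump marks the point where a core electron is being removed. So the atom has 2 valence electrons.
A main-group element with 2 valence electrons is in group 2.

Group 2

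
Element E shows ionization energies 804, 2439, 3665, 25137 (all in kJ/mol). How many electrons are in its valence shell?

Look for the largest jump between consecutive ionization energies: IE4/IE3 ≈ 6.9, far larger than any earlier ratio.
That jump marks the point where a core electron is being removed. So the atom has 3 valence electrons.

3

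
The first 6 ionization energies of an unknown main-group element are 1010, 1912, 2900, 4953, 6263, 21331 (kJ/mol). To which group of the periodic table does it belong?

Group 15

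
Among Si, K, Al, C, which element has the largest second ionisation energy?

IE_2 is the cost of taking one more electron from the +1 cation: Si⁺ still has 3 valence electrons; K⁺ is the bare [Ar] core; Al⁺ still has 2 valence electrons; C⁺ still has 3 valence electrons.
Pulling an electron out of a noble-gas core costs far more than removing a remaining valence electron, so K sits at the high end of IE_2.
Valence configurations: Si⁺ [Ne]3s²3p¹, Al⁺ [Ne]3s², C⁺ [He]2s²2p¹.
Si⁺ loses a lone 3p electron whereas Al⁺ must break into a filled 3s² pair, so IE_2(Al) > IE_2(Si) even though Si has the higher nuclear charge.
Approximate IE_2 values (kJ/mol): Si 1577, K 3052, Al 1817, C 2353.
So the second ionization energies run Si < Al < C < K.

K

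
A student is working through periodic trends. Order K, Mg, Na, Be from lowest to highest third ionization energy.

K < Na < Mg < Be

Consider each +2 ion: K²⁺ is already 1 electron into the core; Mg²⁺ is the bare [Ne] core; Na²⁺ is already 1 electron into the core; Be²⁺ is the bare [He] core.
All of these are removing an electron from a noble-gas core or deeper; the smaller core (lower principal quantum number) is held far more tightly, and within a period the higher nuclear charge binds the same core more tightly.
Approximate IE_3 values (kJ/mol): K 4420, Mg 7733, Na 6910, Be 14849.
Overall IE_3 order: K < Na < Mg < Be.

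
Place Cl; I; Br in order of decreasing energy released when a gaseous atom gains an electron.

Cl > Br > I

Atoms with high Z_eff and room in the valence shell (especially the halogens) have the most exothermic electron affinities.
All are in group 17, so electron affinity increases up the group.
So from highest to lowest: Cl > Br > I.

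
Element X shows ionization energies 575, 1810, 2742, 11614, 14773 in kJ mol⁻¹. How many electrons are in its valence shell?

3

Look for the largest jump between consecutive ionization energies: IE4/IE3 ≈ 4.2, far larger than any earlier ratio.
That jump marks the point where a core electron is being removed. So the atom has 3 valence electrons.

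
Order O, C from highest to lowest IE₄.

Consider each +3 ion: O³⁺ still has 3 valence electrons; C³⁺ still has 1 valence electron.
All are still removing valence electrons, so compare the +3 ions as you would atoms: IE_4 generally rises across a period (higher Z_eff) and falls down a group (larger shell), subject to the usual subshell exceptions.
Valence configurations: O³⁺ [He]2s²2p¹, C³⁺ [He]2s¹.
The numbers (kJ/mol): O 7469, C 6223.
Putting it together, IE_4: C < O.

O > C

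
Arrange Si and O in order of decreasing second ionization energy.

O > Si

Consider each +1 ion: Si⁺ still has 3 valence electrons; O⁺ still has 5 valence electrons.
All are still removing valence electrons, so compare the +1 ions as you would atoms: IE_2 generally rises across a period (higher Z_eff) and falls down a group (larger shell), subject to the usual subshell exceptions.
Valence configurations: Si⁺ [Ne]3s²3p¹, O⁺ [He]2s²2p³.
The numbers (kJ/mol): Si 1577, O 3388.
Hence IE_2: Si < O.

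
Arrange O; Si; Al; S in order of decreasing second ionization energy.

The second ionization energy removes an electron from the +1 ion. For each element: O⁺ still has 5 valence electrons; Si⁺ still has 3 valence electrons; Al⁺ still has 2 valence electrons; S⁺ still has 5 valence electrons.
All are still removing valence electrons, so compare the +1 ions as you would atoms: IE_2 generally rises across a period (higher Z_eff) and falls down a group (larger shell), subject to the usual subshell exceptions.
Valence configurations: O⁺ [He]2s²2p³, Si⁺ [Ne]3s²3p¹, Al⁺ [Ne]3s², S⁺ [Ne]3s²3p³.
Si⁺ loses a lone 3p electron whereas Al⁺ must break into a filled 3s² pair, so IE_2(Al) > IE_2(Si) even though Si has the higher nuclear charge.
Tabulated IE_2 (kJ/mol): O 3388, Si 1577, Al 1817, S 2252.
Hence IE_2: Si < Al < S < O.

O > S > Al > Si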